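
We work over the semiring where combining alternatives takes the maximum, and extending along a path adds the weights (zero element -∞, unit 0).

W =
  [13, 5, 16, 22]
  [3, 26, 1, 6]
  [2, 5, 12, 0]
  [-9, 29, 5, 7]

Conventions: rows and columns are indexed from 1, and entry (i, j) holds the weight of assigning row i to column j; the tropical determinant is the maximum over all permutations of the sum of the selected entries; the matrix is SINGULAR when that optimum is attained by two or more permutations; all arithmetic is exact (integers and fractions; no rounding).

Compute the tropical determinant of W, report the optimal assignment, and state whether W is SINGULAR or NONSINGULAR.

σ = (1, 2, 3, 4): 13 + 26 + 12 + 7 = 58
σ = (1, 2, 4, 3): 13 + 26 + 0 + 5 = 44
σ = (1, 3, 2, 4): 13 + 1 + 5 + 7 = 26
σ = (1, 3, 4, 2): 13 + 1 + 0 + 29 = 43
σ = (1, 4, 2, 3): 13 + 6 + 5 + 5 = 29
σ = (1, 4, 3, 2): 13 + 6 + 12 + 29 = 60
σ = (2, 1, 3, 4): 5 + 3 + 12 + 7 = 27
σ = (2, 1, 4, 3): 5 + 3 + 0 + 5 = 13
σ = (2, 3, 1, 4): 5 + 1 + 2 + 7 = 15
σ = (2, 3, 4, 1): 5 + 1 + 0 + (-9) = -3
σ = (2, 4, 1, 3): 5 + 6 + 2 + 5 = 18
σ = (2, 4, 3, 1): 5 + 6 + 12 + (-9) = 14
σ = (3, 1, 2, 4): 16 + 3 + 5 + 7 = 31
σ = (3, 1, 4, 2): 16 + 3 + 0 + 29 = 48
σ = (3, 2, 1, 4): 16 + 26 + 2 + 7 = 51
σ = (3, 2, 4, 1): 16 + 26 + 0 + (-9) = 33
σ = (3, 4, 1, 2): 16 + 6 + 2 + 29 = 53
σ = (3, 4, 2, 1): 16 + 6 + 5 + (-9) = 18
σ = (4, 1, 2, 3): 22 + 3 + 5 + 5 = 35
σ = (4, 1, 3, 2): 22 + 3 + 12 + 29 = 66
σ = (4, 2, 1, 3): 22 + 26 + 2 + 5 = 55
σ = (4, 2, 3, 1): 22 + 26 + 12 + (-9) = 51
σ = (4, 3, 1, 2): 22 + 1 + 2 + 29 = 54
σ = (4, 3, 2, 1): 22 + 1 + 5 + (-9) = 19
Optimal value attained by: σ = (4, 1, 3, 2).
Answer: det⊕(W) = 66; verdict: NONSINGULAR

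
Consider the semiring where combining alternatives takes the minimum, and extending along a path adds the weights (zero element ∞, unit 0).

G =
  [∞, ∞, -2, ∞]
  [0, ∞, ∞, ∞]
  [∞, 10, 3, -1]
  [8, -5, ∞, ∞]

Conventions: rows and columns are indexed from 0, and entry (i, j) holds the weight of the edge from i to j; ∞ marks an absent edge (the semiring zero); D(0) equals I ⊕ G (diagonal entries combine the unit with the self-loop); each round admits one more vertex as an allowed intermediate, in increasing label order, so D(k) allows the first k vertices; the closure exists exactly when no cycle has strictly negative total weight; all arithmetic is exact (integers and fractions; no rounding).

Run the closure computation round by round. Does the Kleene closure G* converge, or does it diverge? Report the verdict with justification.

D(0):
  [0, ∞, -2, ∞]
  [0, 0, ∞, ∞]
  [∞, 10, 0, -1]
  [8, -5, ∞, 0]
D(1):
  [0, ∞, -2, ∞]
  [0, 0, -2, ∞]
  [∞, 10, 0, -1]
  [8, -5, 6, 0]
D(2):
  [0, ∞, -2, ∞]
  [0, 0, -2, ∞]
  [10, 10, 0, -1]
  [-5, -5, -7, 0]
Detection: at round 3, diagonal entry (3, 3) turns strictly negative.
Key observation: the cycle 3->1->0->2->3 has total weight (-5) + 0 + (-2) + (-1), which is strictly negative.
Answer: DIVERGES — negative cycle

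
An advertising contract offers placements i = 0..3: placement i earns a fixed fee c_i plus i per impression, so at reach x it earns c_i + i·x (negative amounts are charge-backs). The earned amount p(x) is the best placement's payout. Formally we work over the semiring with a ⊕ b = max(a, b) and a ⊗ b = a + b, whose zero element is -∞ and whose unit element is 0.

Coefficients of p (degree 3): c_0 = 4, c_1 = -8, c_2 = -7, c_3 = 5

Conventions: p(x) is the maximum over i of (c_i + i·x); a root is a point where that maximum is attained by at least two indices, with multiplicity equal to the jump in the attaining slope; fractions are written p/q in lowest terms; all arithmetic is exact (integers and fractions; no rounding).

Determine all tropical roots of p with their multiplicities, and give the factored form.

hull edge (i=0, c=4) to (i=3, c=5): slope 1/3, span 3
Factored form: p(x) = 5 ⊗ (x ⊕ (-1/3)) ⊗ (x ⊕ (-1/3)) ⊗ (x ⊕ (-1/3))
Answer: roots = -1/3 (mult 3)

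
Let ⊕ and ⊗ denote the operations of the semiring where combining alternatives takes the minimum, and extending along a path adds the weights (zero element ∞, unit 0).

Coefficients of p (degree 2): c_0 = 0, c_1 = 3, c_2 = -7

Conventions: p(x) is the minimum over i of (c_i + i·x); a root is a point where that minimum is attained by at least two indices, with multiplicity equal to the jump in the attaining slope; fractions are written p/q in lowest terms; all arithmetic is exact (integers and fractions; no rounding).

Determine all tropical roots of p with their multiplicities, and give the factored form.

hull edge (i=0, c=0) to (i=2, c=-7): slope -7/2, span 2
Factored form: p(x) = -7 ⊗ (x ⊕ 7/2) ⊗ (x ⊕ 7/2)
Answer: roots = 7/2 (mult 2)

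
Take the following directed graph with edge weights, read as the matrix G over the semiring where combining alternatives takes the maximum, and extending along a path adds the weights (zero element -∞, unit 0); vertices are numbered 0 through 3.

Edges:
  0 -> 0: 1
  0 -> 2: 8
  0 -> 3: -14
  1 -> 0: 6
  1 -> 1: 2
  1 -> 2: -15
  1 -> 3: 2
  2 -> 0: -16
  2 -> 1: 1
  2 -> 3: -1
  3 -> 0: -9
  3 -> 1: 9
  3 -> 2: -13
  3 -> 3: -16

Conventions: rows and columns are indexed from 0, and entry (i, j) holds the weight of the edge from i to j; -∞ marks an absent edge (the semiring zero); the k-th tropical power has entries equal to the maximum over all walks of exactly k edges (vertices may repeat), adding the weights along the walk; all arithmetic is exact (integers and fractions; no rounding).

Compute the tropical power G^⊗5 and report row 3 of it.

G^⊗2:
  [2, 9, 9, 7]
  [8, 11, 14, 4]
  [7, 8, -8, 3]
  [15, 11, -1, 11]
G^⊗3:
  [15, 16, 10, 11]
  [17, 15, 16, 13]
  [14, 12, 15, 10]
  [17, 20, 23, 13]
G^⊗4:
  [22, 20, 23, 18]
  [21, 22, 25, 17]
  [18, 19, 22, 14]
  [26, 24, 25, 22]
G^⊗5:
  [26, 27, 30, 22]
  [28, 26, 29, 24]
  [25, 23, 26, 21]
  [30, 31, 34, 26]
Answer: row 3 of G^⊗5 = [30, 31, 34, 26]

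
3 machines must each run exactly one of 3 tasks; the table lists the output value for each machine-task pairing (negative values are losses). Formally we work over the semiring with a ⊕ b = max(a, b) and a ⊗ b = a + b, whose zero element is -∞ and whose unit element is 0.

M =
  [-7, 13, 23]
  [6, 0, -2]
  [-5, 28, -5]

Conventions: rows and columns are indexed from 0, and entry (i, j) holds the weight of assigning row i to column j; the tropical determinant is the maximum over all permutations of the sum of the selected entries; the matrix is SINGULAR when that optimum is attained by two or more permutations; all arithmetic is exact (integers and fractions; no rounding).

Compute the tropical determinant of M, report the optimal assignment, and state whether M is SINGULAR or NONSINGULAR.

σ = (0, 1, 2): (-7) + 0 + (-5) = -12
σ = (0, 2, 1): (-7) + (-2) + 28 = 19
σ = (1, 0, 2): 13 + 6 + (-5) = 14
σ = (1, 2, 0): 13 + (-2) + (-5) = 6
σ = (2, 0, 1): 23 + 6 + 28 = 57
σ = (2, 1, 0): 23 + 0 + (-5) = 18
Optimal value attained by: σ = (2, 0, 1).
Answer: det⊕(M) = 57; verdict: NONSINGULAR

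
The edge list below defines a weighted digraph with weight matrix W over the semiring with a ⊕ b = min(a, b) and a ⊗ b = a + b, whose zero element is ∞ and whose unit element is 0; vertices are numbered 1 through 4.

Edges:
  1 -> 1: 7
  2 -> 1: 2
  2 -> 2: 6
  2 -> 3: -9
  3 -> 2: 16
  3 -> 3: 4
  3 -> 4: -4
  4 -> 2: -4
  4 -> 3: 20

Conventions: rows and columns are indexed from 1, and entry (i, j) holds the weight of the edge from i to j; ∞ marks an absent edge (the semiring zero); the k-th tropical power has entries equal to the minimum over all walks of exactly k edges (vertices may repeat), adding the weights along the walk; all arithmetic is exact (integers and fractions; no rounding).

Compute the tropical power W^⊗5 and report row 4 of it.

W^⊗2:
  [14, ∞, ∞, ∞]
  [8, 7, -5, -13]
  [18, -8, 7, 0]
  [-2, 2, -13, 16]
W^⊗3:
  [21, ∞, ∞, ∞]
  [9, -17, -2, -9]
  [-6, -4, -17, 3]
  [4, 3, -9, -17]
W^⊗4:
  [28, ∞, ∞, ∞]
  [-15, -13, -26, -6]
  [-2, -1, -13, -21]
  [5, -21, -6, -13]
W^⊗5:
  [35, ∞, ∞, ∞]
  [-11, -10, -22, -30]
  [1, -25, -10, -17]
  [-19, -17, -30, -10]
Answer: row 4 of W^⊗5 = [-19, -17, -30, -10]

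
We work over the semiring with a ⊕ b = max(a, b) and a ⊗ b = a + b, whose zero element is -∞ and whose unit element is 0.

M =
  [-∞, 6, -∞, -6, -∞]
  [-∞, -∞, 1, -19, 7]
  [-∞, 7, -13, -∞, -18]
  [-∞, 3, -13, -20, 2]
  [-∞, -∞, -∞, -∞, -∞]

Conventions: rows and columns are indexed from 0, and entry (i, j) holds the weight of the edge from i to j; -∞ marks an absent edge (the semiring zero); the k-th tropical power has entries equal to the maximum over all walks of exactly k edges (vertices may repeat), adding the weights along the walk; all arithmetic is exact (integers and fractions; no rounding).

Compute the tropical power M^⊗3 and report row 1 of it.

M^⊗2:
  [-∞, -3, 7, -13, 13]
  [-∞, 8, -12, -39, -17]
  [-∞, -6, 8, -12, 14]
  [-∞, -6, 4, -16, 10]
  [-∞, -∞, -∞, -∞, -∞]
M^⊗3:
  [-∞, 14, -2, -22, 4]
  [-∞, -5, 9, -11, 15]
  [-∞, 15, -5, -25, 1]
  [-∞, 11, -5, -25, 1]
  [-∞, -∞, -∞, -∞, -∞]
Answer: row 1 of M^⊗3 = [-∞, -5, 9, -11, 15]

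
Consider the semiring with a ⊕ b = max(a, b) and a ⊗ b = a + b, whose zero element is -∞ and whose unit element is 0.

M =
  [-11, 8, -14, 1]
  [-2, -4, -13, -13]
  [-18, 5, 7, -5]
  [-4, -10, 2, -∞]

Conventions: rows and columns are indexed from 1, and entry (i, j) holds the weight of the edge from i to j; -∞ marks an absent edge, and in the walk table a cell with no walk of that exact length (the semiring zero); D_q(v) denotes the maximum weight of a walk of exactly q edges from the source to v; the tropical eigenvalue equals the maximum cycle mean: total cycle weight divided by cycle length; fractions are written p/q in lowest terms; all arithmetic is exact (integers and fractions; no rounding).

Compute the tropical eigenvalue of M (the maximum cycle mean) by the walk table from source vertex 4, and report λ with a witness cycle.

q=0: [-∞, -∞, -∞, 0]
q=1: [-4, -10, 2, -∞]
q=2: [-12, 7, 9, -3]
q=3: [5, 14, 16, 4]
q=4: [12, 21, 23, 11]
Optimal cycle mean attained by: cycle 3->3, total 7, length 1.
Answer: λ = 7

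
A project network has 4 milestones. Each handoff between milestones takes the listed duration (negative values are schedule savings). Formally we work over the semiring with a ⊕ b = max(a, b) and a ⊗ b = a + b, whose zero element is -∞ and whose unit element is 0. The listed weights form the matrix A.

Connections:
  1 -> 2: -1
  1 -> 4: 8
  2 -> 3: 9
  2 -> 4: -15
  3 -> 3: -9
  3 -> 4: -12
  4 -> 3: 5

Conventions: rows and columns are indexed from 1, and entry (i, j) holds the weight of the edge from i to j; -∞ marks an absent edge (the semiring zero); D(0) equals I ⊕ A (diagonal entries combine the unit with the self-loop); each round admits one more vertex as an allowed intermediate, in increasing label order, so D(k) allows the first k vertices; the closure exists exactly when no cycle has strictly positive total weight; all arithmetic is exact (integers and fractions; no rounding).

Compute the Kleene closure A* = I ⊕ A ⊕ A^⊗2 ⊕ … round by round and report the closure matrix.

D(0):
  [0, -1, -∞, 8]
  [-∞, 0, 9, -15]
  [-∞, -∞, 0, -12]
  [-∞, -∞, 5, 0]
D(1):
  [0, -1, -∞, 8]
  [-∞, 0, 9, -15]
  [-∞, -∞, 0, -12]
  [-∞, -∞, 5, 0]
D(2):
  [0, -1, 8, 8]
  [-∞, 0, 9, -15]
  [-∞, -∞, 0, -12]
  [-∞, -∞, 5, 0]
D(3):
  [0, -1, 8, 8]
  [-∞, 0, 9, -3]
  [-∞, -∞, 0, -12]
  [-∞, -∞, 5, 0]
D(4):
  [0, -1, 13, 8]
  [-∞, 0, 9, -3]
  [-∞, -∞, 0, -12]
  [-∞, -∞, 5, 0]
Answer: A* = [[0, -1, 13, 8], [-∞, 0, 9, -3], [-∞, -∞, 0, -12], [-∞, -∞, 5, 0]]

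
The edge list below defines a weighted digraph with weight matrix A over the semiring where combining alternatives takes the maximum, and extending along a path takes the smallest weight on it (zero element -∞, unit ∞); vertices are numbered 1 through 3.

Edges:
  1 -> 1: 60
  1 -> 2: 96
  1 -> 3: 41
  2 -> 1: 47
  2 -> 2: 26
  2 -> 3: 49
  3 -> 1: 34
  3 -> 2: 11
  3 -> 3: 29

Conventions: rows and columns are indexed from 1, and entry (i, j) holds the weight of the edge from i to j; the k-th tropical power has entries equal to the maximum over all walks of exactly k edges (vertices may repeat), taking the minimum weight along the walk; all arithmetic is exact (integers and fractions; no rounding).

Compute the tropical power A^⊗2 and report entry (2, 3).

A^⊗2:
  [60, 60, 49]
  [47, 47, 41]
  [34, 34, 34]
Key observation: the optimum is the walk 2->1->3, with weight 47 min 41 = 41.
Optimal value attained by: walk 2->1->3.
Answer: (A^⊗2)[2][3] = 41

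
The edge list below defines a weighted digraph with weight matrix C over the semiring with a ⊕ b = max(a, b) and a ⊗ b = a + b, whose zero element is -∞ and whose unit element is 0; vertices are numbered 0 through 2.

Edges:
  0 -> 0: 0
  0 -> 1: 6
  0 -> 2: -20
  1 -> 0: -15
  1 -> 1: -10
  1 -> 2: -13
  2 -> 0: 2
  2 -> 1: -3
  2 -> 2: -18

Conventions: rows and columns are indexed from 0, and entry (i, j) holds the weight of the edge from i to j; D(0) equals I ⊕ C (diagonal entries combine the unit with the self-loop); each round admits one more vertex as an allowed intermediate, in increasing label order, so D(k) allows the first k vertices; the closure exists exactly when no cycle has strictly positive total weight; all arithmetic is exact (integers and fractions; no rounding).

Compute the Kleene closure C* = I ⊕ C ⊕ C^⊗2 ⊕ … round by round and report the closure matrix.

D(0):
  [0, 6, -20]
  [-15, 0, -13]
  [2, -3, 0]
D(1):
  [0, 6, -20]
  [-15, 0, -13]
  [2, 8, 0]
D(2):
  [0, 6, -7]
  [-15, 0, -13]
  [2, 8, 0]
D(3):
  [0, 6, -7]
  [-11, 0, -13]
  [2, 8, 0]
Answer: C* = [[0, 6, -7], [-11, 0, -13], [2, 8, 0]]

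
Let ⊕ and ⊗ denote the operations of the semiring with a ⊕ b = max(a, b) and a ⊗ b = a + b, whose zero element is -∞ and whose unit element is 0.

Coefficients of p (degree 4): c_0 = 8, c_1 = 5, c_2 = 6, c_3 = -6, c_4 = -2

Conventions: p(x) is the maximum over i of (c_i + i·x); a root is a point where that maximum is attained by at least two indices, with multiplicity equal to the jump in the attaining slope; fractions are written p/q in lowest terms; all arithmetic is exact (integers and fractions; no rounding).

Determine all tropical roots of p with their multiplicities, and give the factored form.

hull edge (i=0, c=8) to (i=2, c=6): slope -1, span 2
hull edge (i=2, c=6) to (i=4, c=-2): slope -4, span 2
Factored form: p(x) = -2 ⊗ (x ⊕ 1) ⊗ (x ⊕ 1) ⊗ (x ⊕ 4) ⊗ (x ⊕ 4)
Answer: roots = 1 (mult 2), 4 (mult 2)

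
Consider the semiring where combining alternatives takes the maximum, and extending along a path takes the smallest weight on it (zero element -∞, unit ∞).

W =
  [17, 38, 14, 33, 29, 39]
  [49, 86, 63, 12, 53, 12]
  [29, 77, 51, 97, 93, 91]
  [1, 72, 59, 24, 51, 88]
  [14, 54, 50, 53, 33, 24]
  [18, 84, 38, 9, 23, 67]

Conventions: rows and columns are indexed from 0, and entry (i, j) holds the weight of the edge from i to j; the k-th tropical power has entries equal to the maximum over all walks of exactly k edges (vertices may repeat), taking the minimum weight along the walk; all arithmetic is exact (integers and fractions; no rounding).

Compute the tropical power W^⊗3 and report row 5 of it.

W^⊗2:
  [38, 39, 38, 29, 38, 39]
  [49, 86, 63, 63, 63, 63]
  [49, 84, 63, 53, 53, 88]
  [49, 84, 63, 59, 59, 67]
  [49, 54, 54, 50, 53, 53]
  [49, 84, 63, 38, 53, 67]
W^⊗3:
  [39, 39, 39, 38, 39, 39]
  [49, 86, 63, 63, 63, 63]
  [49, 84, 63, 63, 63, 67]
  [49, 84, 63, 63, 63, 67]
  [49, 54, 54, 54, 54, 54]
  [49, 84, 63, 63, 63, 67]
Answer: row 5 of W^⊗3 = [49, 84, 63, 63, 63, 67]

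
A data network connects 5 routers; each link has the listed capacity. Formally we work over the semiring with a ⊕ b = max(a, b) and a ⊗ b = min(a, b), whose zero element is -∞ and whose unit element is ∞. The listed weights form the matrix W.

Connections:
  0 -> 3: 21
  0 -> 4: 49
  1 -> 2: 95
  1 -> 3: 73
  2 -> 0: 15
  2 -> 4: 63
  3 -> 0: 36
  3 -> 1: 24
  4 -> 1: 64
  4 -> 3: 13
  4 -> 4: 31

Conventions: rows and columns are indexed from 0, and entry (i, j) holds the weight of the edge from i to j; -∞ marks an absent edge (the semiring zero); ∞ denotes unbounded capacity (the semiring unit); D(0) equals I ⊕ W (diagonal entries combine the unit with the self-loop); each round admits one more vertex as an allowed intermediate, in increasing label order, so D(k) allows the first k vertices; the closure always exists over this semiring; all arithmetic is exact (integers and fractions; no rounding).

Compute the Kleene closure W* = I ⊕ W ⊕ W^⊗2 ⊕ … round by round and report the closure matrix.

D(0):
  [∞, -∞, -∞, 21, 49]
  [-∞, ∞, 95, 73, -∞]
  [15, -∞, ∞, -∞, 63]
  [36, 24, -∞, ∞, -∞]
  [-∞, 64, -∞, 13, ∞]
D(1):
  [∞, -∞, -∞, 21, 49]
  [-∞, ∞, 95, 73, -∞]
  [15, -∞, ∞, 15, 63]
  [36, 24, -∞, ∞, 36]
  [-∞, 64, -∞, 13, ∞]
D(2):
  [∞, -∞, -∞, 21, 49]
  [-∞, ∞, 95, 73, -∞]
  [15, -∞, ∞, 15, 63]
  [36, 24, 24, ∞, 36]
  [-∞, 64, 64, 64, ∞]
D(3):
  [∞, -∞, -∞, 21, 49]
  [15, ∞, 95, 73, 63]
  [15, -∞, ∞, 15, 63]
  [36, 24, 24, ∞, 36]
  [15, 64, 64, 64, ∞]
D(4):
  [∞, 21, 21, 21, 49]
  [36, ∞, 95, 73, 63]
  [15, 15, ∞, 15, 63]
  [36, 24, 24, ∞, 36]
  [36, 64, 64, 64, ∞]
D(5):
  [∞, 49, 49, 49, 49]
  [36, ∞, 95, 73, 63]
  [36, 63, ∞, 63, 63]
  [36, 36, 36, ∞, 36]
  [36, 64, 64, 64, ∞]
Answer: W* = [[∞, 49, 49, 49, 49], [36, ∞, 95, 73, 63], [36, 63, ∞, 63, 63], [36, 36, 36, ∞, 36], [36, 64, 64, 64, ∞]]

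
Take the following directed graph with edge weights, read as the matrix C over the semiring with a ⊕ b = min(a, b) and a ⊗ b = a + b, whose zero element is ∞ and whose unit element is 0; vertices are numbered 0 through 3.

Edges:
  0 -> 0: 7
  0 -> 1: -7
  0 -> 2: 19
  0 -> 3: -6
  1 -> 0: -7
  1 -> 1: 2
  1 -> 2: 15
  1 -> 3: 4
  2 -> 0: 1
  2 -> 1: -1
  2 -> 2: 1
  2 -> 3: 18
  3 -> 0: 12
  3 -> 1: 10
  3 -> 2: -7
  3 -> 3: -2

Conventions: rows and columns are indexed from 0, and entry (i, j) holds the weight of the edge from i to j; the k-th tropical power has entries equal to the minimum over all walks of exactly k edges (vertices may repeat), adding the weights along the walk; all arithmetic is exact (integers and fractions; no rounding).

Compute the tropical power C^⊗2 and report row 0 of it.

C^⊗2:
  [-14, -5, -13, -8]
  [-5, -14, -3, -13]
  [-8, -6, 2, -5]
  [-6, -8, -9, -4]
Answer: row 0 of C^⊗2 = [-14, -5, -13, -8]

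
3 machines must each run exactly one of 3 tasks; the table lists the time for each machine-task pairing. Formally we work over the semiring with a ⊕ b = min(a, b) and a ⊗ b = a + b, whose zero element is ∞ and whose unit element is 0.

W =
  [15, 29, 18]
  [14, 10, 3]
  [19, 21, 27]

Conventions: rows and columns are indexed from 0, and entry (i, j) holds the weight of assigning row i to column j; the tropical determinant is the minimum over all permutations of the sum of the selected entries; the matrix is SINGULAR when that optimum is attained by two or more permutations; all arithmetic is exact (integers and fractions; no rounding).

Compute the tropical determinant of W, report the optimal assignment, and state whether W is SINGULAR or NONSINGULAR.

σ = (0, 1, 2): 15 + 10 + 27 = 52
σ = (0, 2, 1): 15 + 3 + 21 = 39
σ = (1, 0, 2): 29 + 14 + 27 = 70
σ = (1, 2, 0): 29 + 3 + 19 = 51
σ = (2, 0, 1): 18 + 14 + 21 = 53
σ = (2, 1, 0): 18 + 10 + 19 = 47
Optimal value attained by: σ = (0, 2, 1).
Answer: det⊕(W) = 39; verdict: NONSINGULAR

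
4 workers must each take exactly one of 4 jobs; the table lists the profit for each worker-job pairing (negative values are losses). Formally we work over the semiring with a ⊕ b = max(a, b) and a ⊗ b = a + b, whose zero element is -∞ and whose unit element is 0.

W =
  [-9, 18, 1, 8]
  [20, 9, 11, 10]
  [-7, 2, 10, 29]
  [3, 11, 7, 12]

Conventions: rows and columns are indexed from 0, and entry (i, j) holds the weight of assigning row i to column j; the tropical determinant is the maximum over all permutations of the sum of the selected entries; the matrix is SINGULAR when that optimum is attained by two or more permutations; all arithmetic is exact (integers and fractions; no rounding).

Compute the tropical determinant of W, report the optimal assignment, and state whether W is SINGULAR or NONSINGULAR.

σ = (0, 1, 2, 3): (-9) + 9 + 10 + 12 = 22
σ = (0, 1, 3, 2): (-9) + 9 + 29 + 7 = 36
σ = (0, 2, 1, 3): (-9) + 11 + 2 + 12 = 16
σ = (0, 2, 3, 1): (-9) + 11 + 29 + 11 = 42
σ = (0, 3, 1, 2): (-9) + 10 + 2 + 7 = 10
σ = (0, 3, 2, 1): (-9) + 10 + 10 + 11 = 22
σ = (1, 0, 2, 3): 18 + 20 + 10 + 12 = 60
σ = (1, 0, 3, 2): 18 + 20 + 29 + 7 = 74
σ = (1, 2, 0, 3): 18 + 11 + (-7) + 12 = 34
σ = (1, 2, 3, 0): 18 + 11 + 29 + 3 = 61
σ = (1, 3, 0, 2): 18 + 10 + (-7) + 7 = 28
σ = (1, 3, 2, 0): 18 + 10 + 10 + 3 = 41
σ = (2, 0, 1, 3): 1 + 20 + 2 + 12 = 35
σ = (2, 0, 3, 1): 1 + 20 + 29 + 11 = 61
σ = (2, 1, 0, 3): 1 + 9 + (-7) + 12 = 15
σ = (2, 1, 3, 0): 1 + 9 + 29 + 3 = 42
σ = (2, 3, 0, 1): 1 + 10 + (-7) + 11 = 15
σ = (2, 3, 1, 0): 1 + 10 + 2 + 3 = 16
σ = (3, 0, 1, 2): 8 + 20 + 2 + 7 = 37
σ = (3, 0, 2, 1): 8 + 20 + 10 + 11 = 49
σ = (3, 1, 0, 2): 8 + 9 + (-7) + 7 = 17
σ = (3, 1, 2, 0): 8 + 9 + 10 + 3 = 30
σ = (3, 2, 0, 1): 8 + 11 + (-7) + 11 = 23
σ = (3, 2, 1, 0): 8 + 11 + 2 + 3 = 24
Optimal value attained by: σ = (1, 0, 3, 2).
Answer: det⊕(W) = 74; verdict: NONSINGULAR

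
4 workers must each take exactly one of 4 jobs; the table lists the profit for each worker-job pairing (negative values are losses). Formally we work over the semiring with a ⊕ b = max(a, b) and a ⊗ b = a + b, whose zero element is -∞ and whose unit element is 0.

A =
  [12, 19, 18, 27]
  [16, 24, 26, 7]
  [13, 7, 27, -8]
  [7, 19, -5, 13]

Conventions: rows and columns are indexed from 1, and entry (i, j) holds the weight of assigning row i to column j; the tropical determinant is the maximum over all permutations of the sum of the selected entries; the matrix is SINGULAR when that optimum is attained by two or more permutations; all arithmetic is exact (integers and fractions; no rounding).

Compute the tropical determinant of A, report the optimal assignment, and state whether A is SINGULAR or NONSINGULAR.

σ = (1, 2, 3, 4): 12 + 24 + 27 + 13 = 76
σ = (1, 2, 4, 3): 12 + 24 + (-8) + (-5) = 23
σ = (1, 3, 2, 4): 12 + 26 + 7 + 13 = 58
σ = (1, 3, 4, 2): 12 + 26 + (-8) + 19 = 49
σ = (1, 4, 2, 3): 12 + 7 + 7 + (-5) = 21
σ = (1, 4, 3, 2): 12 + 7 + 27 + 19 = 65
σ = (2, 1, 3, 4): 19 + 16 + 27 + 13 = 75
σ = (2, 1, 4, 3): 19 + 16 + (-8) + (-5) = 22
σ = (2, 3, 1, 4): 19 + 26 + 13 + 13 = 71
σ = (2, 3, 4, 1): 19 + 26 + (-8) + 7 = 44
σ = (2, 4, 1, 3): 19 + 7 + 13 + (-5) = 34
σ = (2, 4, 3, 1): 19 + 7 + 27 + 7 = 60
σ = (3, 1, 2, 4): 18 + 16 + 7 + 13 = 54
σ = (3, 1, 4, 2): 18 + 16 + (-8) + 19 = 45
σ = (3, 2, 1, 4): 18 + 24 + 13 + 13 = 68
σ = (3, 2, 4, 1): 18 + 24 + (-8) + 7 = 41
σ = (3, 4, 1, 2): 18 + 7 + 13 + 19 = 57
σ = (3, 4, 2, 1): 18 + 7 + 7 + 7 = 39
σ = (4, 1, 2, 3): 27 + 16 + 7 + (-5) = 45
σ = (4, 1, 3, 2): 27 + 16 + 27 + 19 = 89
σ = (4, 2, 1, 3): 27 + 24 + 13 + (-5) = 59
σ = (4, 2, 3, 1): 27 + 24 + 27 + 7 = 85
σ = (4, 3, 1, 2): 27 + 26 + 13 + 19 = 85
σ = (4, 3, 2, 1): 27 + 26 + 7 + 7 = 67
Optimal value attained by: σ = (4, 1, 3, 2).
Answer: det⊕(A) = 89; verdict: NONSINGULAR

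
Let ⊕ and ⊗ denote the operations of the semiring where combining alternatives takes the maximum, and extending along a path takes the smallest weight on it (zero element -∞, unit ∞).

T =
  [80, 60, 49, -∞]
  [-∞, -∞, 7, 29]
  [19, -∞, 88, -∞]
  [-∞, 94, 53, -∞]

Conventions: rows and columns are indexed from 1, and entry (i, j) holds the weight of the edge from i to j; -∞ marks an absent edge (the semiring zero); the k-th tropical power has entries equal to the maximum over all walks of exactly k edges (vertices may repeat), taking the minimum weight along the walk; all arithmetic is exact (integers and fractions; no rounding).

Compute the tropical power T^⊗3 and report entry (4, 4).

T^⊗2:
  [80, 60, 49, 29]
  [7, 29, 29, -∞]
  [19, 19, 88, -∞]
  [19, -∞, 53, 29]
T^⊗3:
  [80, 60, 49, 29]
  [19, 7, 29, 29]
  [19, 19, 88, 19]
  [19, 29, 53, -∞]
Key observation: no walk of exactly 3 edges connects these vertices, so the entry is the semiring zero.
Answer: (T^⊗3)[4][4] = -∞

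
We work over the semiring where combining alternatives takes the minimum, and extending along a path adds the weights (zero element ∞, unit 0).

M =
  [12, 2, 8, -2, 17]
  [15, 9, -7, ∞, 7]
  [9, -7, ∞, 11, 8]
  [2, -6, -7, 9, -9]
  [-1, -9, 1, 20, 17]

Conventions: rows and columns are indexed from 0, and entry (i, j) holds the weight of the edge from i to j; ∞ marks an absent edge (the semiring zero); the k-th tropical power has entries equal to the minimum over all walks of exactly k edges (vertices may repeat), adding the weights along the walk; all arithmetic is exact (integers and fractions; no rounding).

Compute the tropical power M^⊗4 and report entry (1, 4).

M^⊗2:
  [0, -8, -9, 7, -11]
  [2, -14, 2, 4, 1]
  [7, -1, -14, 7, 0]
  [-10, -18, -13, 0, 0]
  [6, -6, -16, -3, -2]
M^⊗3:
  [-12, -20, -15, -2, -2]
  [0, -8, -21, 0, -7]
  [-5, -21, -8, -3, -6]
  [-4, -20, -25, -12, -11]
  [-7, -23, -13, -5, -12]
M^⊗4:
  [-6, -22, -27, -14, -13]
  [-12, -28, -15, -10, -13]
  [-7, -15, -28, -7, -14]
  [-16, -32, -27, -14, -21]
  [-13, -21, -30, -9, -16]
Key observation: the optimum is the walk 1->2->1->2->4, with weight (-7) + (-7) + (-7) + 8 = -13.
Optimal value attained by: walk 1->2->1->2->4.
Answer: (M^⊗4)[1][4] = -13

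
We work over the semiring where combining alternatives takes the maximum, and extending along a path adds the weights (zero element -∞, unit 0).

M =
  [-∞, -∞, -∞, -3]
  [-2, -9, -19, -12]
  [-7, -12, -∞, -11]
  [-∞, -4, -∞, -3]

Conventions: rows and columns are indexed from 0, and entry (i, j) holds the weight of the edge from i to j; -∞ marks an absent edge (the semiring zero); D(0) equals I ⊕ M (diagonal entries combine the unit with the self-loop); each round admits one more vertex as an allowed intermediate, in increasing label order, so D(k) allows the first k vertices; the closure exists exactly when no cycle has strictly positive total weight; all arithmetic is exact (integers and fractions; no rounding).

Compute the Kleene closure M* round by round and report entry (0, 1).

D(0):
  [0, -∞, -∞, -3]
  [-2, 0, -19, -12]
  [-7, -12, 0, -11]
  [-∞, -4, -∞, 0]
D(1):
  [0, -∞, -∞, -3]
  [-2, 0, -19, -5]
  [-7, -12, 0, -10]
  [-∞, -4, -∞, 0]
D(2):
  [0, -∞, -∞, -3]
  [-2, 0, -19, -5]
  [-7, -12, 0, -10]
  [-6, -4, -23, 0]
D(3):
  [0, -∞, -∞, -3]
  [-2, 0, -19, -5]
  [-7, -12, 0, -10]
  [-6, -4, -23, 0]
D(4):
  [0, -7, -26, -3]
  [-2, 0, -19, -5]
  [-7, -12, 0, -10]
  [-6, -4, -23, 0]
Answer: M*[0][1] = -7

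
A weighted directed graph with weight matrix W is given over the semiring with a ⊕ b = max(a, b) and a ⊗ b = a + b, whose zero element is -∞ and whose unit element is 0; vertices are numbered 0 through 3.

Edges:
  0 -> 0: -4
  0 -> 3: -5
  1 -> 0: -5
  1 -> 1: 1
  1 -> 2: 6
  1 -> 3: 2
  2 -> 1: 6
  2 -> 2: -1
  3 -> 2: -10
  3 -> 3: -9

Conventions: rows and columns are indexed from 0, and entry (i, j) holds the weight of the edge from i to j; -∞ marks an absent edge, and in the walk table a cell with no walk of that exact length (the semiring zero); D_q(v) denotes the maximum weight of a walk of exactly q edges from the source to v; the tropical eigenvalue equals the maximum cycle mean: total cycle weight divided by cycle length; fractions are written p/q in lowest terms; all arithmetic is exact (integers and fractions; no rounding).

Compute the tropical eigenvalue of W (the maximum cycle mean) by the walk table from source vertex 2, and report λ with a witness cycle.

q=0: [-∞, -∞, 0, -∞]
q=1: [-∞, 6, -1, -∞]
q=2: [1, 7, 12, 8]
q=3: [2, 18, 13, 9]
q=4: [13, 19, 24, 20]
Optimal cycle mean attained by: cycle 1->2->1, total 6 + 6, length 2.
Answer: λ = 6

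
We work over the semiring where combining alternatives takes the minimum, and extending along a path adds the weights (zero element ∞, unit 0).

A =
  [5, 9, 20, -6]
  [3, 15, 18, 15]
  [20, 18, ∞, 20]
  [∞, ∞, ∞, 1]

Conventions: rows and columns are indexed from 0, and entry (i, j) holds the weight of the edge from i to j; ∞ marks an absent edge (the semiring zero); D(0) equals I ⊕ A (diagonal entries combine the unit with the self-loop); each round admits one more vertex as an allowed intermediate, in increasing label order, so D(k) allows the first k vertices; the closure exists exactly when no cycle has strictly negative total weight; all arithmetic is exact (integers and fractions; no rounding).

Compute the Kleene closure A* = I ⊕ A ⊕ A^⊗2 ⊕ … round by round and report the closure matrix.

D(0):
  [0, 9, 20, -6]
  [3, 0, 18, 15]
  [20, 18, 0, 20]
  [∞, ∞, ∞, 0]
D(1):
  [0, 9, 20, -6]
  [3, 0, 18, -3]
  [20, 18, 0, 14]
  [∞, ∞, ∞, 0]
D(2):
  [0, 9, 20, -6]
  [3, 0, 18, -3]
  [20, 18, 0, 14]
  [∞, ∞, ∞, 0]
D(3):
  [0, 9, 20, -6]
  [3, 0, 18, -3]
  [20, 18, 0, 14]
  [∞, ∞, ∞, 0]
D(4):
  [0, 9, 20, -6]
  [3, 0, 18, -3]
  [20, 18, 0, 14]
  [∞, ∞, ∞, 0]
Answer: A* = [[0, 9, 20, -6], [3, 0, 18, -3], [20, 18, 0, 14], [∞, ∞, ∞, 0]]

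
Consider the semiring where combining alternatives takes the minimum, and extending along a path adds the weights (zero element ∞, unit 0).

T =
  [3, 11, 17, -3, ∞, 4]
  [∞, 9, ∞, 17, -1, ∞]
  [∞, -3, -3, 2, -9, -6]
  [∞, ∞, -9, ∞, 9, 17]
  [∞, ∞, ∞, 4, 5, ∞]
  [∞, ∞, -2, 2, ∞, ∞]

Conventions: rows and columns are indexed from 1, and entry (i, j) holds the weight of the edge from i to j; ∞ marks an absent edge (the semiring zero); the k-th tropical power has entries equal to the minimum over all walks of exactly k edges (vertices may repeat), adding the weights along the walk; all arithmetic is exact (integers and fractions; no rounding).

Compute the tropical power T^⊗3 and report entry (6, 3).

T^⊗2:
  [6, 14, -12, 0, 6, 7]
  [∞, 18, 8, 3, 4, 34]
  [∞, -6, -8, -5, -12, -9]
  [∞, -12, -12, -7, -18, -15]
  [∞, ∞, -5, 9, 10, 21]
  [∞, -5, -7, 0, -11, -8]
T^⊗3:
  [9, -15, -15, -10, -21, -18]
  [∞, 5, -6, 8, -1, 2]
  [∞, -11, -14, -8, -17, -14]
  [∞, -15, -17, -14, -21, -18]
  [∞, -8, -8, -3, -14, -11]
  [∞, -10, -10, -7, -16, -13]
Key observation: the optimum is the walk 6->3->6->3, with weight (-2) + (-6) + (-2) = -10.
Optimal value attained by: walk 6->3->6->3.
Answer: (T^⊗3)[6][3] = -10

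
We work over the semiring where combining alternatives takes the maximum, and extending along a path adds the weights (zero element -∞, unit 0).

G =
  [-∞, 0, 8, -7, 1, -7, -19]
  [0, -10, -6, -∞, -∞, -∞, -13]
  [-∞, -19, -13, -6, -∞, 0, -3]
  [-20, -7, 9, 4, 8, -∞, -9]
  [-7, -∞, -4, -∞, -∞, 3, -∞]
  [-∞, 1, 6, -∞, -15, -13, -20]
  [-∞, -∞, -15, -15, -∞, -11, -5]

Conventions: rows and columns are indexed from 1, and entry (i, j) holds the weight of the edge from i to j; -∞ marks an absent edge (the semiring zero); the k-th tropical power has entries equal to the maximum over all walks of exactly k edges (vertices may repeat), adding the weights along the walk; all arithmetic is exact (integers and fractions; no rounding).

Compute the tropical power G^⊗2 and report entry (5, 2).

G^⊗2:
  [0, -6, 2, 2, 1, 8, 5]
  [-10, 0, 8, -7, 1, -6, -9]
  [-19, 1, 6, -2, 2, -13, -8]
  [1, -3, 13, 8, 12, 11, 6]
  [-∞, 4, 9, -10, -6, -4, -7]
  [1, -9, -5, 0, -28, 6, 3]
  [-35, -10, -5, -11, -7, -15, -10]
Key observation: the optimum is the walk 5->6->2, with weight 3 + 1 = 4.
Optimal value attained by: walk 5->6->2.
Answer: (G^⊗2)[5][2] = 4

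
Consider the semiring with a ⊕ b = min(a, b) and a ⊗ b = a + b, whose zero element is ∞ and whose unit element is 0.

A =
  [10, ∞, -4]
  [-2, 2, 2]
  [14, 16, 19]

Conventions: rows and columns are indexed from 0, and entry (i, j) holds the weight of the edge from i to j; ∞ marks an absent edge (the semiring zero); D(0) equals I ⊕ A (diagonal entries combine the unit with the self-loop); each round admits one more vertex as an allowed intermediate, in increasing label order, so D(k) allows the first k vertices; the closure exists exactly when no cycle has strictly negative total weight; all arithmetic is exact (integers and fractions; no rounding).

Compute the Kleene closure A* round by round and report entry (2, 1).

D(0):
  [0, ∞, -4]
  [-2, 0, 2]
  [14, 16, 0]
D(1):
  [0, ∞, -4]
  [-2, 0, -6]
  [14, 16, 0]
D(2):
  [0, ∞, -4]
  [-2, 0, -6]
  [14, 16, 0]
D(3):
  [0, 12, -4]
  [-2, 0, -6]
  [14, 16, 0]
Answer: A*[2][1] = 16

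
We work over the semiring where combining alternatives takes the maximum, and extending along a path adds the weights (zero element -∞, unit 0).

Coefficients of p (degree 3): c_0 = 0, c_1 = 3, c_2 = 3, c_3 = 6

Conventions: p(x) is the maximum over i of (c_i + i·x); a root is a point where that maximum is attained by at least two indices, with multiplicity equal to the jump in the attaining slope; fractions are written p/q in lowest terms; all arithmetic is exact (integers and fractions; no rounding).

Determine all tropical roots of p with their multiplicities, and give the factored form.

hull edge (i=0, c=0) to (i=1, c=3): slope 3, span 1
hull edge (i=1, c=3) to (i=3, c=6): slope 3/2, span 2
Factored form: p(x) = 6 ⊗ (x ⊕ (-3)) ⊗ (x ⊕ (-3/2)) ⊗ (x ⊕ (-3/2))
Answer: roots = -3 (mult 1), -3/2 (mult 2)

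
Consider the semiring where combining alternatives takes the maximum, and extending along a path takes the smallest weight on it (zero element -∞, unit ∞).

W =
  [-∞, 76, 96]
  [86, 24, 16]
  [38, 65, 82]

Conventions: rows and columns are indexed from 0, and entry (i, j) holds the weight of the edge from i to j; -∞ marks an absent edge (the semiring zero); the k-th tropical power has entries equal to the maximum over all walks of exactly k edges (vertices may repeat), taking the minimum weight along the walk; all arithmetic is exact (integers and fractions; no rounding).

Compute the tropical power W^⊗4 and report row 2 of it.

W^⊗2:
  [76, 65, 82]
  [24, 76, 86]
  [65, 65, 82]
W^⊗3:
  [65, 76, 82]
  [76, 65, 82]
  [65, 65, 82]
W^⊗4:
  [76, 65, 82]
  [65, 76, 82]
  [65, 65, 82]
Answer: row 2 of W^⊗4 = [65, 65, 82]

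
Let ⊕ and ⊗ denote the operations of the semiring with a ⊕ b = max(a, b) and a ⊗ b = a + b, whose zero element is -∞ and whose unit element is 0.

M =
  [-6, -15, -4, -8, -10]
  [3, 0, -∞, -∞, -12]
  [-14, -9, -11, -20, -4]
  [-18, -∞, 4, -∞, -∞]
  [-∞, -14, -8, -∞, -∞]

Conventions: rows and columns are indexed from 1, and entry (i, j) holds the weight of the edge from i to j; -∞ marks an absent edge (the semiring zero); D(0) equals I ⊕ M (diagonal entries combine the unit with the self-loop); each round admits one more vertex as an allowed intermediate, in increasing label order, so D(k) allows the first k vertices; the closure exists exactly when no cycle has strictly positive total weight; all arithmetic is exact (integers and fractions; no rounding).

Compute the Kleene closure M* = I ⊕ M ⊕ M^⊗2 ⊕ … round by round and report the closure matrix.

D(0):
  [0, -15, -4, -8, -10]
  [3, 0, -∞, -∞, -12]
  [-14, -9, 0, -20, -4]
  [-18, -∞, 4, 0, -∞]
  [-∞, -14, -8, -∞, 0]
D(1):
  [0, -15, -4, -8, -10]
  [3, 0, -1, -5, -7]
  [-14, -9, 0, -20, -4]
  [-18, -33, 4, 0, -28]
  [-∞, -14, -8, -∞, 0]
D(2):
  [0, -15, -4, -8, -10]
  [3, 0, -1, -5, -7]
  [-6, -9, 0, -14, -4]
  [-18, -33, 4, 0, -28]
  [-11, -14, -8, -19, 0]
D(3):
  [0, -13, -4, -8, -8]
  [3, 0, -1, -5, -5]
  [-6, -9, 0, -14, -4]
  [-2, -5, 4, 0, 0]
  [-11, -14, -8, -19, 0]
D(4):
  [0, -13, -4, -8, -8]
  [3, 0, -1, -5, -5]
  [-6, -9, 0, -14, -4]
  [-2, -5, 4, 0, 0]
  [-11, -14, -8, -19, 0]
D(5):
  [0, -13, -4, -8, -8]
  [3, 0, -1, -5, -5]
  [-6, -9, 0, -14, -4]
  [-2, -5, 4, 0, 0]
  [-11, -14, -8, -19, 0]
Answer: M* = [[0, -13, -4, -8, -8], [3, 0, -1, -5, -5], [-6, -9, 0, -14, -4], [-2, -5, 4, 0, 0], [-11, -14, -8, -19, 0]]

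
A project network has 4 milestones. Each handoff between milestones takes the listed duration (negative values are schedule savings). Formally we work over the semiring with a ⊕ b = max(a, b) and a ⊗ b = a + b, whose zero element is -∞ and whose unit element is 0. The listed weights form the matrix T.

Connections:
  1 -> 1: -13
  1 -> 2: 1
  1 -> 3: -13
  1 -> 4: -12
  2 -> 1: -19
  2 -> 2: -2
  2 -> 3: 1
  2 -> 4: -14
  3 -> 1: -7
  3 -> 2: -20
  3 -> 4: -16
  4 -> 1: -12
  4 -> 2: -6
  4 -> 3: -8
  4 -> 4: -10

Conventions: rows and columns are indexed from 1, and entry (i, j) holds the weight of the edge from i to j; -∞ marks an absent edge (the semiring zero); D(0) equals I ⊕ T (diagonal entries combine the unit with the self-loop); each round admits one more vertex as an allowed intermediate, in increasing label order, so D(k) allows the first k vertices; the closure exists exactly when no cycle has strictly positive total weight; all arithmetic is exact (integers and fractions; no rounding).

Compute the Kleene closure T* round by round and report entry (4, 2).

D(0):
  [0, 1, -13, -12]
  [-19, 0, 1, -14]
  [-7, -20, 0, -16]
  [-12, -6, -8, 0]
D(1):
  [0, 1, -13, -12]
  [-19, 0, 1, -14]
  [-7, -6, 0, -16]
  [-12, -6, -8, 0]
D(2):
  [0, 1, 2, -12]
  [-19, 0, 1, -14]
  [-7, -6, 0, -16]
  [-12, -6, -5, 0]
D(3):
  [0, 1, 2, -12]
  [-6, 0, 1, -14]
  [-7, -6, 0, -16]
  [-12, -6, -5, 0]
D(4):
  [0, 1, 2, -12]
  [-6, 0, 1, -14]
  [-7, -6, 0, -16]
  [-12, -6, -5, 0]
Answer: T*[4][2] = -6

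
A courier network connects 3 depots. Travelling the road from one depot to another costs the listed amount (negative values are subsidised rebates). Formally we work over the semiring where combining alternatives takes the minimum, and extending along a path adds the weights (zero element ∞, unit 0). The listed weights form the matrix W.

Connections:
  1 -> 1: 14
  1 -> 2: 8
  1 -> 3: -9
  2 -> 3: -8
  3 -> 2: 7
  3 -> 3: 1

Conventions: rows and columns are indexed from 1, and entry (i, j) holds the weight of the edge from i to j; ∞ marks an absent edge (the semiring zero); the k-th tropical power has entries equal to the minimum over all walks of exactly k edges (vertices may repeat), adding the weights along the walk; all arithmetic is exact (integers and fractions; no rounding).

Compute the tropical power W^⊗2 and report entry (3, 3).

W^⊗2:
  [28, -2, -8]
  [∞, -1, -7]
  [∞, 8, -1]
Key observation: the optimum is the walk 3->2->3, with weight 7 + (-8) = -1.
Optimal value attained by: walk 3->2->3.
Answer: (W^⊗2)[3][3] = -1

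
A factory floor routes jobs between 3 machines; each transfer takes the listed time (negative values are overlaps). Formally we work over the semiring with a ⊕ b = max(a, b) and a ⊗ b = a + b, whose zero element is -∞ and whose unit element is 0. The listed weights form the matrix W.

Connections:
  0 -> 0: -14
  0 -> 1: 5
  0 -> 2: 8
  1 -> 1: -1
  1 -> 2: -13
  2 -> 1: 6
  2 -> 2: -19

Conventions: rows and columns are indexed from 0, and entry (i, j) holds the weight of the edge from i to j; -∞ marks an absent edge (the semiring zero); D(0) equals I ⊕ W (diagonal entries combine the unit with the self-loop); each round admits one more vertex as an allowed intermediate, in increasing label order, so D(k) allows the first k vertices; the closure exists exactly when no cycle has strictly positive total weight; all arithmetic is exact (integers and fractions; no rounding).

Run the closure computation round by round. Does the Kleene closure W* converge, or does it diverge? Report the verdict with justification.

D(0):
  [0, 5, 8]
  [-∞, 0, -13]
  [-∞, 6, 0]
D(1):
  [0, 5, 8]
  [-∞, 0, -13]
  [-∞, 6, 0]
D(2):
  [0, 5, 8]
  [-∞, 0, -13]
  [-∞, 6, 0]
D(3):
  [0, 14, 8]
  [-∞, 0, -13]
  [-∞, 6, 0]
Key observation: every diagonal entry stays at the unit through all rounds, so no improving cycle exists.
Answer: CONVERGES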